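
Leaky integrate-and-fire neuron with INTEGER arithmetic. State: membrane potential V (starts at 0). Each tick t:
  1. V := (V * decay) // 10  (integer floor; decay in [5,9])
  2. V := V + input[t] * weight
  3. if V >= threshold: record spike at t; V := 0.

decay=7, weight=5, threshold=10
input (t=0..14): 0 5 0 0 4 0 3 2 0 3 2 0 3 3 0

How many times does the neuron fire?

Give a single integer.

t=0: input=0 -> V=0
t=1: input=5 -> V=0 FIRE
t=2: input=0 -> V=0
t=3: input=0 -> V=0
t=4: input=4 -> V=0 FIRE
t=5: input=0 -> V=0
t=6: input=3 -> V=0 FIRE
t=7: input=2 -> V=0 FIRE
t=8: input=0 -> V=0
t=9: input=3 -> V=0 FIRE
t=10: input=2 -> V=0 FIRE
t=11: input=0 -> V=0
t=12: input=3 -> V=0 FIRE
t=13: input=3 -> V=0 FIRE
t=14: input=0 -> V=0

Answer: 8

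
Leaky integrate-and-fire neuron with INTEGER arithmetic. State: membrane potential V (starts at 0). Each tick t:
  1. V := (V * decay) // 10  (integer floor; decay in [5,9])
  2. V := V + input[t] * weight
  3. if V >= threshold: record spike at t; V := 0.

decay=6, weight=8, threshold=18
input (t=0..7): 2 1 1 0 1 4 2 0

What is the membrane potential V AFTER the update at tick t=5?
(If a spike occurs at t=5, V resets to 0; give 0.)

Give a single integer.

t=0: input=2 -> V=16
t=1: input=1 -> V=17
t=2: input=1 -> V=0 FIRE
t=3: input=0 -> V=0
t=4: input=1 -> V=8
t=5: input=4 -> V=0 FIRE
t=6: input=2 -> V=16
t=7: input=0 -> V=9

Answer: 0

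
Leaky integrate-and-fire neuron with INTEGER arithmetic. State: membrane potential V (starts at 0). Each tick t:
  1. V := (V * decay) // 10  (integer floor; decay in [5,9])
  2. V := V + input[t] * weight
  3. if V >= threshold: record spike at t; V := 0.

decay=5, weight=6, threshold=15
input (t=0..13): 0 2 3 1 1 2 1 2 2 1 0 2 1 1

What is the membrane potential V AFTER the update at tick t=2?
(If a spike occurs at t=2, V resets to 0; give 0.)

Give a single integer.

t=0: input=0 -> V=0
t=1: input=2 -> V=12
t=2: input=3 -> V=0 FIRE
t=3: input=1 -> V=6
t=4: input=1 -> V=9
t=5: input=2 -> V=0 FIRE
t=6: input=1 -> V=6
t=7: input=2 -> V=0 FIRE
t=8: input=2 -> V=12
t=9: input=1 -> V=12
t=10: input=0 -> V=6
t=11: input=2 -> V=0 FIRE
t=12: input=1 -> V=6
t=13: input=1 -> V=9

Answer: 0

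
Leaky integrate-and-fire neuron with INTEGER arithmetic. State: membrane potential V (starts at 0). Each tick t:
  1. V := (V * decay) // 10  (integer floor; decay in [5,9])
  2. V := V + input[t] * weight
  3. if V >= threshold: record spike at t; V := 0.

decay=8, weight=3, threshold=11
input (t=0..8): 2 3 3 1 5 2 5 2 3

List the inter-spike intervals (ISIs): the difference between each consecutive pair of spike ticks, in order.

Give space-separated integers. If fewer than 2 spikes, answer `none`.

t=0: input=2 -> V=6
t=1: input=3 -> V=0 FIRE
t=2: input=3 -> V=9
t=3: input=1 -> V=10
t=4: input=5 -> V=0 FIRE
t=5: input=2 -> V=6
t=6: input=5 -> V=0 FIRE
t=7: input=2 -> V=6
t=8: input=3 -> V=0 FIRE

Answer: 3 2 2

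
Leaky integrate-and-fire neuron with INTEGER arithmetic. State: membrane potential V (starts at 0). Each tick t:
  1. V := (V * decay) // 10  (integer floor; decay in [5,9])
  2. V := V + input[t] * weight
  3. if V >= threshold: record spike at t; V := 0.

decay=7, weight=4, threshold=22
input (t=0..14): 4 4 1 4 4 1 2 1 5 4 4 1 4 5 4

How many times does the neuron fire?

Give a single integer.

t=0: input=4 -> V=16
t=1: input=4 -> V=0 FIRE
t=2: input=1 -> V=4
t=3: input=4 -> V=18
t=4: input=4 -> V=0 FIRE
t=5: input=1 -> V=4
t=6: input=2 -> V=10
t=7: input=1 -> V=11
t=8: input=5 -> V=0 FIRE
t=9: input=4 -> V=16
t=10: input=4 -> V=0 FIRE
t=11: input=1 -> V=4
t=12: input=4 -> V=18
t=13: input=5 -> V=0 FIRE
t=14: input=4 -> V=16

Answer: 5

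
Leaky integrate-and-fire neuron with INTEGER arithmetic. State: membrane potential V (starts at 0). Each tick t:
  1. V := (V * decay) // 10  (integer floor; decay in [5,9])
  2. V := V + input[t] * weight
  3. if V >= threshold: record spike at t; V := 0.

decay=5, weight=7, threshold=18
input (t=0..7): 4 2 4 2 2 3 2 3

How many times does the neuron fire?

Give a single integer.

Answer: 5

Derivation:
t=0: input=4 -> V=0 FIRE
t=1: input=2 -> V=14
t=2: input=4 -> V=0 FIRE
t=3: input=2 -> V=14
t=4: input=2 -> V=0 FIRE
t=5: input=3 -> V=0 FIRE
t=6: input=2 -> V=14
t=7: input=3 -> V=0 FIRE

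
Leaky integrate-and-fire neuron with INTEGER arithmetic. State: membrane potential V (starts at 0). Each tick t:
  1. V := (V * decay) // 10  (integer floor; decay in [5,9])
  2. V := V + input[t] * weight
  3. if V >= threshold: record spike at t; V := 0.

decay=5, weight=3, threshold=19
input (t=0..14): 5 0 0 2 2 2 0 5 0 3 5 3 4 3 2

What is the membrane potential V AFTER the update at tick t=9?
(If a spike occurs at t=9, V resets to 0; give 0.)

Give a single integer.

t=0: input=5 -> V=15
t=1: input=0 -> V=7
t=2: input=0 -> V=3
t=3: input=2 -> V=7
t=4: input=2 -> V=9
t=5: input=2 -> V=10
t=6: input=0 -> V=5
t=7: input=5 -> V=17
t=8: input=0 -> V=8
t=9: input=3 -> V=13
t=10: input=5 -> V=0 FIRE
t=11: input=3 -> V=9
t=12: input=4 -> V=16
t=13: input=3 -> V=17
t=14: input=2 -> V=14

Answer: 13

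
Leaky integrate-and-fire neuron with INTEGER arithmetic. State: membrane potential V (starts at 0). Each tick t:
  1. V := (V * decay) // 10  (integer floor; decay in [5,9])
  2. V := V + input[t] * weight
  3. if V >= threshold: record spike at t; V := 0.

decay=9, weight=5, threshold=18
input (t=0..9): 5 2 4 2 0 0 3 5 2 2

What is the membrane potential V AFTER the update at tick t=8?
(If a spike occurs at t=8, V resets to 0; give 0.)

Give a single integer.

t=0: input=5 -> V=0 FIRE
t=1: input=2 -> V=10
t=2: input=4 -> V=0 FIRE
t=3: input=2 -> V=10
t=4: input=0 -> V=9
t=5: input=0 -> V=8
t=6: input=3 -> V=0 FIRE
t=7: input=5 -> V=0 FIRE
t=8: input=2 -> V=10
t=9: input=2 -> V=0 FIRE

Answer: 10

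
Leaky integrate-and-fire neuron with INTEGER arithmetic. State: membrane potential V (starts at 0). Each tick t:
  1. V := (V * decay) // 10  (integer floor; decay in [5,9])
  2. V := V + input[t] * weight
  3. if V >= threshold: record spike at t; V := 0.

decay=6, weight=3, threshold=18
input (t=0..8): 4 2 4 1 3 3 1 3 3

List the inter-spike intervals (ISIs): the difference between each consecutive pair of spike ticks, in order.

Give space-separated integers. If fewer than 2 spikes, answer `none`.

t=0: input=4 -> V=12
t=1: input=2 -> V=13
t=2: input=4 -> V=0 FIRE
t=3: input=1 -> V=3
t=4: input=3 -> V=10
t=5: input=3 -> V=15
t=6: input=1 -> V=12
t=7: input=3 -> V=16
t=8: input=3 -> V=0 FIRE

Answer: 6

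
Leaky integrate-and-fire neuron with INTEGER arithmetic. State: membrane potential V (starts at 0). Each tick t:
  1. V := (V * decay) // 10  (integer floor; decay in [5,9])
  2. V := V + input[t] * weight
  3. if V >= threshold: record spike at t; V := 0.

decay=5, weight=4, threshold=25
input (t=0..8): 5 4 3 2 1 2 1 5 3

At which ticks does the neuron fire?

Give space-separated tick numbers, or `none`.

Answer: 1 7

Derivation:
t=0: input=5 -> V=20
t=1: input=4 -> V=0 FIRE
t=2: input=3 -> V=12
t=3: input=2 -> V=14
t=4: input=1 -> V=11
t=5: input=2 -> V=13
t=6: input=1 -> V=10
t=7: input=5 -> V=0 FIRE
t=8: input=3 -> V=12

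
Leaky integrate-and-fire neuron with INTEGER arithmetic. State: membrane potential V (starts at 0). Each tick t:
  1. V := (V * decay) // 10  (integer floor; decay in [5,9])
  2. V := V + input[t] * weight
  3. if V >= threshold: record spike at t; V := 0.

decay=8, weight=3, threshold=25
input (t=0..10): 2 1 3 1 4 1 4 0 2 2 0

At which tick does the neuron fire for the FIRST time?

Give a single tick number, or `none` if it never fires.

t=0: input=2 -> V=6
t=1: input=1 -> V=7
t=2: input=3 -> V=14
t=3: input=1 -> V=14
t=4: input=4 -> V=23
t=5: input=1 -> V=21
t=6: input=4 -> V=0 FIRE
t=7: input=0 -> V=0
t=8: input=2 -> V=6
t=9: input=2 -> V=10
t=10: input=0 -> V=8

Answer: 6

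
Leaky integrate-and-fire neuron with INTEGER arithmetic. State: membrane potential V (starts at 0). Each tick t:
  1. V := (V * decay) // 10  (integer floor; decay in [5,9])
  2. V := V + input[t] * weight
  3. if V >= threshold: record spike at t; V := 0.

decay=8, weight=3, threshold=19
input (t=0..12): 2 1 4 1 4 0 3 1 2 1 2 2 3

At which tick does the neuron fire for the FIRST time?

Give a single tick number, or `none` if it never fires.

Answer: 4

Derivation:
t=0: input=2 -> V=6
t=1: input=1 -> V=7
t=2: input=4 -> V=17
t=3: input=1 -> V=16
t=4: input=4 -> V=0 FIRE
t=5: input=0 -> V=0
t=6: input=3 -> V=9
t=7: input=1 -> V=10
t=8: input=2 -> V=14
t=9: input=1 -> V=14
t=10: input=2 -> V=17
t=11: input=2 -> V=0 FIRE
t=12: input=3 -> V=9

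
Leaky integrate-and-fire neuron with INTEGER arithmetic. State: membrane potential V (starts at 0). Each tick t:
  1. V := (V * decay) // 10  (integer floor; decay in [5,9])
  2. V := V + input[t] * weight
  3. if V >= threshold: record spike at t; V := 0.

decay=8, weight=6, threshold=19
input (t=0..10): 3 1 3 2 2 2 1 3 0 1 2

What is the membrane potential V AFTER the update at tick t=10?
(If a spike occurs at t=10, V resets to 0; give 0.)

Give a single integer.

Answer: 16

Derivation:
t=0: input=3 -> V=18
t=1: input=1 -> V=0 FIRE
t=2: input=3 -> V=18
t=3: input=2 -> V=0 FIRE
t=4: input=2 -> V=12
t=5: input=2 -> V=0 FIRE
t=6: input=1 -> V=6
t=7: input=3 -> V=0 FIRE
t=8: input=0 -> V=0
t=9: input=1 -> V=6
t=10: input=2 -> V=16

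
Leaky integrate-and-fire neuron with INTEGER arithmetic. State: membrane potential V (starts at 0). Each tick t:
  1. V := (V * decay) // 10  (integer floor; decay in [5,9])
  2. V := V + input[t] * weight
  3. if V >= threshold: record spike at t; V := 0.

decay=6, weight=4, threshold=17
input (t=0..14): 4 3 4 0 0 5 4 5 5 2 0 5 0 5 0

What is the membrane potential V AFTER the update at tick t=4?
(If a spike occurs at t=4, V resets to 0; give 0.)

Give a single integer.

Answer: 5

Derivation:
t=0: input=4 -> V=16
t=1: input=3 -> V=0 FIRE
t=2: input=4 -> V=16
t=3: input=0 -> V=9
t=4: input=0 -> V=5
t=5: input=5 -> V=0 FIRE
t=6: input=4 -> V=16
t=7: input=5 -> V=0 FIRE
t=8: input=5 -> V=0 FIRE
t=9: input=2 -> V=8
t=10: input=0 -> V=4
t=11: input=5 -> V=0 FIRE
t=12: input=0 -> V=0
t=13: input=5 -> V=0 FIRE
t=14: input=0 -> V=0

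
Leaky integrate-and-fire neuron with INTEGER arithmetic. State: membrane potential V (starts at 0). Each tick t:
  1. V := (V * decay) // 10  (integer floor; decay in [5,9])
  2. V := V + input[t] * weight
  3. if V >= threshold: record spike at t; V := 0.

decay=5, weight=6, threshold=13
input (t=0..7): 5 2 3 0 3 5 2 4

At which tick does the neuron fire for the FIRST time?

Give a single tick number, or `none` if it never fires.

Answer: 0

Derivation:
t=0: input=5 -> V=0 FIRE
t=1: input=2 -> V=12
t=2: input=3 -> V=0 FIRE
t=3: input=0 -> V=0
t=4: input=3 -> V=0 FIRE
t=5: input=5 -> V=0 FIRE
t=6: input=2 -> V=12
t=7: input=4 -> V=0 FIRE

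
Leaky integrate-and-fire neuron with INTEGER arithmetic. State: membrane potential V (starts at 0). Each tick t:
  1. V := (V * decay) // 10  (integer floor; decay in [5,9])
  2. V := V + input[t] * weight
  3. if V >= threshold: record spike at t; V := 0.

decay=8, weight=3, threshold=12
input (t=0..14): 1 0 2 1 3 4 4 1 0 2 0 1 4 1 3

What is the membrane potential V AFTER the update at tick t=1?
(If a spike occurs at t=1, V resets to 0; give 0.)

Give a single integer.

Answer: 2

Derivation:
t=0: input=1 -> V=3
t=1: input=0 -> V=2
t=2: input=2 -> V=7
t=3: input=1 -> V=8
t=4: input=3 -> V=0 FIRE
t=5: input=4 -> V=0 FIRE
t=6: input=4 -> V=0 FIRE
t=7: input=1 -> V=3
t=8: input=0 -> V=2
t=9: input=2 -> V=7
t=10: input=0 -> V=5
t=11: input=1 -> V=7
t=12: input=4 -> V=0 FIRE
t=13: input=1 -> V=3
t=14: input=3 -> V=11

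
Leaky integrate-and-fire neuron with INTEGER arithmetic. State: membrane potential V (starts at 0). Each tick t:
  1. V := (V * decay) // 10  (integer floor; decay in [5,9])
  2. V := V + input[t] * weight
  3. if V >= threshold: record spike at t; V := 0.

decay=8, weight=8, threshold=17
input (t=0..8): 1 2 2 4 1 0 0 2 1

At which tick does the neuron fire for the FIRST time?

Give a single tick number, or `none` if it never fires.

Answer: 1

Derivation:
t=0: input=1 -> V=8
t=1: input=2 -> V=0 FIRE
t=2: input=2 -> V=16
t=3: input=4 -> V=0 FIRE
t=4: input=1 -> V=8
t=5: input=0 -> V=6
t=6: input=0 -> V=4
t=7: input=2 -> V=0 FIRE
t=8: input=1 -> V=8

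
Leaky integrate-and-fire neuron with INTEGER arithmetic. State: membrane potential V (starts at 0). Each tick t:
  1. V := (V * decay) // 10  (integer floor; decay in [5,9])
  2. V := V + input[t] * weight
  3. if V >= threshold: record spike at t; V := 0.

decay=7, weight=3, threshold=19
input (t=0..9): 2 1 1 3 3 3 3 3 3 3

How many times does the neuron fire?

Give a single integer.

t=0: input=2 -> V=6
t=1: input=1 -> V=7
t=2: input=1 -> V=7
t=3: input=3 -> V=13
t=4: input=3 -> V=18
t=5: input=3 -> V=0 FIRE
t=6: input=3 -> V=9
t=7: input=3 -> V=15
t=8: input=3 -> V=0 FIRE
t=9: input=3 -> V=9

Answer: 2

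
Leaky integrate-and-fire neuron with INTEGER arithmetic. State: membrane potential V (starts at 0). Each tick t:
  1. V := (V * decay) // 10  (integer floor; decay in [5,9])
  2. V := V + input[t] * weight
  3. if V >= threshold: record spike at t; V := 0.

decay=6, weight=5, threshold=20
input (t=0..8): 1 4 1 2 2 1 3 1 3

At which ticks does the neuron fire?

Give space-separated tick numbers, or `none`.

Answer: 1 6

Derivation:
t=0: input=1 -> V=5
t=1: input=4 -> V=0 FIRE
t=2: input=1 -> V=5
t=3: input=2 -> V=13
t=4: input=2 -> V=17
t=5: input=1 -> V=15
t=6: input=3 -> V=0 FIRE
t=7: input=1 -> V=5
t=8: input=3 -> V=18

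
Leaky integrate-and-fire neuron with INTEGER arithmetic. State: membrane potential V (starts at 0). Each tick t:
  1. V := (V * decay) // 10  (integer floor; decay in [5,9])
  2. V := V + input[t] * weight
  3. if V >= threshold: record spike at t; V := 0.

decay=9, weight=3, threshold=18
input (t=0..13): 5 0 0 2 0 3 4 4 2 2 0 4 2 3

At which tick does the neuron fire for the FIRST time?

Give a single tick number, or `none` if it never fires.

Answer: 5

Derivation:
t=0: input=5 -> V=15
t=1: input=0 -> V=13
t=2: input=0 -> V=11
t=3: input=2 -> V=15
t=4: input=0 -> V=13
t=5: input=3 -> V=0 FIRE
t=6: input=4 -> V=12
t=7: input=4 -> V=0 FIRE
t=8: input=2 -> V=6
t=9: input=2 -> V=11
t=10: input=0 -> V=9
t=11: input=4 -> V=0 FIRE
t=12: input=2 -> V=6
t=13: input=3 -> V=14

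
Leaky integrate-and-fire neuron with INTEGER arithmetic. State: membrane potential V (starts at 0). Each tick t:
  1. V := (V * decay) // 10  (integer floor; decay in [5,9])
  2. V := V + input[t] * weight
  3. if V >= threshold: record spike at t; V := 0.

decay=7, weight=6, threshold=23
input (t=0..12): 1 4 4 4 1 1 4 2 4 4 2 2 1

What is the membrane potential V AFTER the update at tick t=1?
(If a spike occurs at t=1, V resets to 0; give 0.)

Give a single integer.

Answer: 0

Derivation:
t=0: input=1 -> V=6
t=1: input=4 -> V=0 FIRE
t=2: input=4 -> V=0 FIRE
t=3: input=4 -> V=0 FIRE
t=4: input=1 -> V=6
t=5: input=1 -> V=10
t=6: input=4 -> V=0 FIRE
t=7: input=2 -> V=12
t=8: input=4 -> V=0 FIRE
t=9: input=4 -> V=0 FIRE
t=10: input=2 -> V=12
t=11: input=2 -> V=20
t=12: input=1 -> V=20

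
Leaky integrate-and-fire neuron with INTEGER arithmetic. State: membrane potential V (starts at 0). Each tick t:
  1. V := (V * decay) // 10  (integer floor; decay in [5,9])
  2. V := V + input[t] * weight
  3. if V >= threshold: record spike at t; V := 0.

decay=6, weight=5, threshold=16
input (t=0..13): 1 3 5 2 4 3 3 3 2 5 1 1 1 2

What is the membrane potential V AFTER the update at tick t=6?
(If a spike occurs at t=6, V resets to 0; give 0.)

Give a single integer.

t=0: input=1 -> V=5
t=1: input=3 -> V=0 FIRE
t=2: input=5 -> V=0 FIRE
t=3: input=2 -> V=10
t=4: input=4 -> V=0 FIRE
t=5: input=3 -> V=15
t=6: input=3 -> V=0 FIRE
t=7: input=3 -> V=15
t=8: input=2 -> V=0 FIRE
t=9: input=5 -> V=0 FIRE
t=10: input=1 -> V=5
t=11: input=1 -> V=8
t=12: input=1 -> V=9
t=13: input=2 -> V=15

Answer: 0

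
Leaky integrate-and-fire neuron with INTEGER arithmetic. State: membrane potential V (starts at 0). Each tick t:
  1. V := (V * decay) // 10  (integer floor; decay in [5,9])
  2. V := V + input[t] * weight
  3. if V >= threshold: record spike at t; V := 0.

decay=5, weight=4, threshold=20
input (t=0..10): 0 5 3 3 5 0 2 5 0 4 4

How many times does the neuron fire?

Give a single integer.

Answer: 4

Derivation:
t=0: input=0 -> V=0
t=1: input=5 -> V=0 FIRE
t=2: input=3 -> V=12
t=3: input=3 -> V=18
t=4: input=5 -> V=0 FIRE
t=5: input=0 -> V=0
t=6: input=2 -> V=8
t=7: input=5 -> V=0 FIRE
t=8: input=0 -> V=0
t=9: input=4 -> V=16
t=10: input=4 -> V=0 FIRE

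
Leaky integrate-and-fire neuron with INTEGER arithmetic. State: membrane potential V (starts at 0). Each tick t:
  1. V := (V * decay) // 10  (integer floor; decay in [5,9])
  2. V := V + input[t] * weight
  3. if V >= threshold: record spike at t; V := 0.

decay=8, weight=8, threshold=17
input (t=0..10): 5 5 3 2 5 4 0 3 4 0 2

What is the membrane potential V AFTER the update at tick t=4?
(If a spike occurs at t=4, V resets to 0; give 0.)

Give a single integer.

Answer: 0

Derivation:
t=0: input=5 -> V=0 FIRE
t=1: input=5 -> V=0 FIRE
t=2: input=3 -> V=0 FIRE
t=3: input=2 -> V=16
t=4: input=5 -> V=0 FIRE
t=5: input=4 -> V=0 FIRE
t=6: input=0 -> V=0
t=7: input=3 -> V=0 FIRE
t=8: input=4 -> V=0 FIRE
t=9: input=0 -> V=0
t=10: input=2 -> V=16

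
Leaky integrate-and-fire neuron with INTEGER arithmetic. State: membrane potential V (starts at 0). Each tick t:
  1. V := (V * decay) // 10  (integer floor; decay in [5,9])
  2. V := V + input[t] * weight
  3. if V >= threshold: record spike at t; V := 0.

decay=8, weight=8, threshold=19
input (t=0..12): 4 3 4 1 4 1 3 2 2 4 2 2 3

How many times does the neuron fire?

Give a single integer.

t=0: input=4 -> V=0 FIRE
t=1: input=3 -> V=0 FIRE
t=2: input=4 -> V=0 FIRE
t=3: input=1 -> V=8
t=4: input=4 -> V=0 FIRE
t=5: input=1 -> V=8
t=6: input=3 -> V=0 FIRE
t=7: input=2 -> V=16
t=8: input=2 -> V=0 FIRE
t=9: input=4 -> V=0 FIRE
t=10: input=2 -> V=16
t=11: input=2 -> V=0 FIRE
t=12: input=3 -> V=0 FIRE

Answer: 9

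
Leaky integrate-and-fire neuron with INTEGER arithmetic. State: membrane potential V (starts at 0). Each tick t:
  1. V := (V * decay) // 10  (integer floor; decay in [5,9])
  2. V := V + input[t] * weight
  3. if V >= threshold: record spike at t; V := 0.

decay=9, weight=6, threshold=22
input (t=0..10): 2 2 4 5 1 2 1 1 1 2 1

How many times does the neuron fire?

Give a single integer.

Answer: 4

Derivation:
t=0: input=2 -> V=12
t=1: input=2 -> V=0 FIRE
t=2: input=4 -> V=0 FIRE
t=3: input=5 -> V=0 FIRE
t=4: input=1 -> V=6
t=5: input=2 -> V=17
t=6: input=1 -> V=21
t=7: input=1 -> V=0 FIRE
t=8: input=1 -> V=6
t=9: input=2 -> V=17
t=10: input=1 -> V=21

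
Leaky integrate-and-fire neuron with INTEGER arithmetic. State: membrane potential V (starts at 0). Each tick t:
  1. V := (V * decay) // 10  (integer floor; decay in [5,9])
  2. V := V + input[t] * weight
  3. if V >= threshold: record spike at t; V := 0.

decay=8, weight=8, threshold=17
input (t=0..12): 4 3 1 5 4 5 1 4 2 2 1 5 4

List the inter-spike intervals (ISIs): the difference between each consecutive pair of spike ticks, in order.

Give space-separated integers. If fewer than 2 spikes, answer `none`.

Answer: 1 2 1 1 2 2 2 1

Derivation:
t=0: input=4 -> V=0 FIRE
t=1: input=3 -> V=0 FIRE
t=2: input=1 -> V=8
t=3: input=5 -> V=0 FIRE
t=4: input=4 -> V=0 FIRE
t=5: input=5 -> V=0 FIRE
t=6: input=1 -> V=8
t=7: input=4 -> V=0 FIRE
t=8: input=2 -> V=16
t=9: input=2 -> V=0 FIRE
t=10: input=1 -> V=8
t=11: input=5 -> V=0 FIRE
t=12: input=4 -> V=0 FIRE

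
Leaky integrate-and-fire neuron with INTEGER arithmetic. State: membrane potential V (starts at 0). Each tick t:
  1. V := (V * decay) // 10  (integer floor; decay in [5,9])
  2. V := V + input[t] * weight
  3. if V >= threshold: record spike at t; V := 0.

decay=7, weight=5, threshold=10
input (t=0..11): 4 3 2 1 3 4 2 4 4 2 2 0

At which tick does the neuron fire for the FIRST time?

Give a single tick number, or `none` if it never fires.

t=0: input=4 -> V=0 FIRE
t=1: input=3 -> V=0 FIRE
t=2: input=2 -> V=0 FIRE
t=3: input=1 -> V=5
t=4: input=3 -> V=0 FIRE
t=5: input=4 -> V=0 FIRE
t=6: input=2 -> V=0 FIRE
t=7: input=4 -> V=0 FIRE
t=8: input=4 -> V=0 FIRE
t=9: input=2 -> V=0 FIRE
t=10: input=2 -> V=0 FIRE
t=11: input=0 -> V=0

Answer: 0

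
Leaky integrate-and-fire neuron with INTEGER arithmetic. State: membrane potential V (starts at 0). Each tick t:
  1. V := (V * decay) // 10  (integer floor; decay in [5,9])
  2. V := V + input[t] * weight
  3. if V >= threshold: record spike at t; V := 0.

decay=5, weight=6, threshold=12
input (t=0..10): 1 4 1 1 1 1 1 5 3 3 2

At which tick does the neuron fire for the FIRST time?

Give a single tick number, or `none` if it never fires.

t=0: input=1 -> V=6
t=1: input=4 -> V=0 FIRE
t=2: input=1 -> V=6
t=3: input=1 -> V=9
t=4: input=1 -> V=10
t=5: input=1 -> V=11
t=6: input=1 -> V=11
t=7: input=5 -> V=0 FIRE
t=8: input=3 -> V=0 FIRE
t=9: input=3 -> V=0 FIRE
t=10: input=2 -> V=0 FIRE

Answer: 1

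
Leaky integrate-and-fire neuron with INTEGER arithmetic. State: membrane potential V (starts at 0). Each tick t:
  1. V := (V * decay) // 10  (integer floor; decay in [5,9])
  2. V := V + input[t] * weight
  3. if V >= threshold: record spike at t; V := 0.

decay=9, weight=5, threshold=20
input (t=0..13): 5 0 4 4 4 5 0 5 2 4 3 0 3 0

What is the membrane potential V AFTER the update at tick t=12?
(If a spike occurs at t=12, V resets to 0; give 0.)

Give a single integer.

Answer: 0

Derivation:
t=0: input=5 -> V=0 FIRE
t=1: input=0 -> V=0
t=2: input=4 -> V=0 FIRE
t=3: input=4 -> V=0 FIRE
t=4: input=4 -> V=0 FIRE
t=5: input=5 -> V=0 FIRE
t=6: input=0 -> V=0
t=7: input=5 -> V=0 FIRE
t=8: input=2 -> V=10
t=9: input=4 -> V=0 FIRE
t=10: input=3 -> V=15
t=11: input=0 -> V=13
t=12: input=3 -> V=0 FIRE
t=13: input=0 -> V=0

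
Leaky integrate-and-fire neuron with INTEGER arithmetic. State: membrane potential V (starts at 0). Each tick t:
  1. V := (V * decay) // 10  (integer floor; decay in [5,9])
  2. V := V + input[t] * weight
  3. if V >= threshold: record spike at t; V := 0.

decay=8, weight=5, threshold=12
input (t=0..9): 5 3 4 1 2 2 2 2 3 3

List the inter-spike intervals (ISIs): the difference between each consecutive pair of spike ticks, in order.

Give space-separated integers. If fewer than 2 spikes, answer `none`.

t=0: input=5 -> V=0 FIRE
t=1: input=3 -> V=0 FIRE
t=2: input=4 -> V=0 FIRE
t=3: input=1 -> V=5
t=4: input=2 -> V=0 FIRE
t=5: input=2 -> V=10
t=6: input=2 -> V=0 FIRE
t=7: input=2 -> V=10
t=8: input=3 -> V=0 FIRE
t=9: input=3 -> V=0 FIRE

Answer: 1 1 2 2 2 1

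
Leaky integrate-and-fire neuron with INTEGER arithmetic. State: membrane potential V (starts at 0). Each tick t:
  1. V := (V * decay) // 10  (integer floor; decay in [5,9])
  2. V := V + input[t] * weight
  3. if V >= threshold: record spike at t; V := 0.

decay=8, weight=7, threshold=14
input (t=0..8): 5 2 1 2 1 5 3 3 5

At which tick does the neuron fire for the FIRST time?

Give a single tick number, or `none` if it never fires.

t=0: input=5 -> V=0 FIRE
t=1: input=2 -> V=0 FIRE
t=2: input=1 -> V=7
t=3: input=2 -> V=0 FIRE
t=4: input=1 -> V=7
t=5: input=5 -> V=0 FIRE
t=6: input=3 -> V=0 FIRE
t=7: input=3 -> V=0 FIRE
t=8: input=5 -> V=0 FIRE

Answer: 0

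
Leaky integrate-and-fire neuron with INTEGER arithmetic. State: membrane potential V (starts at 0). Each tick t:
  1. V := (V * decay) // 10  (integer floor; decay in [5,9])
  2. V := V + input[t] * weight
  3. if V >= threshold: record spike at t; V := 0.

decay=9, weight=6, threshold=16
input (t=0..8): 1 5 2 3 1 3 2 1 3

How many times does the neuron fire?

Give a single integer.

Answer: 5

Derivation:
t=0: input=1 -> V=6
t=1: input=5 -> V=0 FIRE
t=2: input=2 -> V=12
t=3: input=3 -> V=0 FIRE
t=4: input=1 -> V=6
t=5: input=3 -> V=0 FIRE
t=6: input=2 -> V=12
t=7: input=1 -> V=0 FIRE
t=8: input=3 -> V=0 FIRE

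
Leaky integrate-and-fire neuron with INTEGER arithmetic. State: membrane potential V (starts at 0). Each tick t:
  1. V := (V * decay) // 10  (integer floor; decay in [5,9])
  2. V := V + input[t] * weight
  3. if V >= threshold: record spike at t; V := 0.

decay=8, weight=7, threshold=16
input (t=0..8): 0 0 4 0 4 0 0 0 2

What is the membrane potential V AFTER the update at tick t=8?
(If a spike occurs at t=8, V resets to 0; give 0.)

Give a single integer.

t=0: input=0 -> V=0
t=1: input=0 -> V=0
t=2: input=4 -> V=0 FIRE
t=3: input=0 -> V=0
t=4: input=4 -> V=0 FIRE
t=5: input=0 -> V=0
t=6: input=0 -> V=0
t=7: input=0 -> V=0
t=8: input=2 -> V=14

Answer: 14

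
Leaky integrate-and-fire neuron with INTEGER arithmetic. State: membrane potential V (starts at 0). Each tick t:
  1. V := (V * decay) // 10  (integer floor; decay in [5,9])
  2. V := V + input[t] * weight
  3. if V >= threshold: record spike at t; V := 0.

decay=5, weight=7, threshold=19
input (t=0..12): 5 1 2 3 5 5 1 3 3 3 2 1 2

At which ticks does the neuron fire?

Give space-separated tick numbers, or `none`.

t=0: input=5 -> V=0 FIRE
t=1: input=1 -> V=7
t=2: input=2 -> V=17
t=3: input=3 -> V=0 FIRE
t=4: input=5 -> V=0 FIRE
t=5: input=5 -> V=0 FIRE
t=6: input=1 -> V=7
t=7: input=3 -> V=0 FIRE
t=8: input=3 -> V=0 FIRE
t=9: input=3 -> V=0 FIRE
t=10: input=2 -> V=14
t=11: input=1 -> V=14
t=12: input=2 -> V=0 FIRE

Answer: 0 3 4 5 7 8 9 12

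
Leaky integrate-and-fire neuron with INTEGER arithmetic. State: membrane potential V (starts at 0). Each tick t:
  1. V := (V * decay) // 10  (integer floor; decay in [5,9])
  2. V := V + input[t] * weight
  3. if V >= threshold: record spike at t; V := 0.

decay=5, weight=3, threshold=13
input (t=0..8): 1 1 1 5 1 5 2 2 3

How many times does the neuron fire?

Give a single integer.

Answer: 3

Derivation:
t=0: input=1 -> V=3
t=1: input=1 -> V=4
t=2: input=1 -> V=5
t=3: input=5 -> V=0 FIRE
t=4: input=1 -> V=3
t=5: input=5 -> V=0 FIRE
t=6: input=2 -> V=6
t=7: input=2 -> V=9
t=8: input=3 -> V=0 FIRE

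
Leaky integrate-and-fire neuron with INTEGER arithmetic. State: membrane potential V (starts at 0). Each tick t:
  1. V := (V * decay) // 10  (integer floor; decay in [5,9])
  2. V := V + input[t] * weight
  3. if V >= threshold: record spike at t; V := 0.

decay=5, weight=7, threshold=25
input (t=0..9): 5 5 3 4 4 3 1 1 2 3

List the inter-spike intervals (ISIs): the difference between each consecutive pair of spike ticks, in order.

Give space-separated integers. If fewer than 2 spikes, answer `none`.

t=0: input=5 -> V=0 FIRE
t=1: input=5 -> V=0 FIRE
t=2: input=3 -> V=21
t=3: input=4 -> V=0 FIRE
t=4: input=4 -> V=0 FIRE
t=5: input=3 -> V=21
t=6: input=1 -> V=17
t=7: input=1 -> V=15
t=8: input=2 -> V=21
t=9: input=3 -> V=0 FIRE

Answer: 1 2 1 5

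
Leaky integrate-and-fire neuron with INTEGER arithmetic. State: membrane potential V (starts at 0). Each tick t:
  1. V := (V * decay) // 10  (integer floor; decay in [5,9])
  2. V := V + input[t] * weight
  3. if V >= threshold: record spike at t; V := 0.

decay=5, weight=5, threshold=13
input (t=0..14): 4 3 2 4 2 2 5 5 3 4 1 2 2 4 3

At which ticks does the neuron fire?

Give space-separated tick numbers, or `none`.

Answer: 0 1 3 5 6 7 8 9 12 13 14

Derivation:
t=0: input=4 -> V=0 FIRE
t=1: input=3 -> V=0 FIRE
t=2: input=2 -> V=10
t=3: input=4 -> V=0 FIRE
t=4: input=2 -> V=10
t=5: input=2 -> V=0 FIRE
t=6: input=5 -> V=0 FIRE
t=7: input=5 -> V=0 FIRE
t=8: input=3 -> V=0 FIRE
t=9: input=4 -> V=0 FIRE
t=10: input=1 -> V=5
t=11: input=2 -> V=12
t=12: input=2 -> V=0 FIRE
t=13: input=4 -> V=0 FIRE
t=14: input=3 -> V=0 FIRE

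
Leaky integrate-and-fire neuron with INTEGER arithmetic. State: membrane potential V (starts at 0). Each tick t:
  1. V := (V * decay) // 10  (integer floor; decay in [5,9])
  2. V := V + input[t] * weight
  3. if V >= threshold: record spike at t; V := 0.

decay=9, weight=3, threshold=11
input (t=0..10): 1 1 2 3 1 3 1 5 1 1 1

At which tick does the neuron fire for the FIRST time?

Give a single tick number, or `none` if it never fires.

t=0: input=1 -> V=3
t=1: input=1 -> V=5
t=2: input=2 -> V=10
t=3: input=3 -> V=0 FIRE
t=4: input=1 -> V=3
t=5: input=3 -> V=0 FIRE
t=6: input=1 -> V=3
t=7: input=5 -> V=0 FIRE
t=8: input=1 -> V=3
t=9: input=1 -> V=5
t=10: input=1 -> V=7

Answer: 3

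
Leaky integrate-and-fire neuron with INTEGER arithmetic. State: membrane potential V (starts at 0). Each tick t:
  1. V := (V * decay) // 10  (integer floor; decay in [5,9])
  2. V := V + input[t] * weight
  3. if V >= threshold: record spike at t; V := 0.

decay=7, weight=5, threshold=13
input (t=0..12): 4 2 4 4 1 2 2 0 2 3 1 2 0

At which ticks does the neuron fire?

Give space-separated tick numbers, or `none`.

Answer: 0 2 3 5 8 9 11

Derivation:
t=0: input=4 -> V=0 FIRE
t=1: input=2 -> V=10
t=2: input=4 -> V=0 FIRE
t=3: input=4 -> V=0 FIRE
t=4: input=1 -> V=5
t=5: input=2 -> V=0 FIRE
t=6: input=2 -> V=10
t=7: input=0 -> V=7
t=8: input=2 -> V=0 FIRE
t=9: input=3 -> V=0 FIRE
t=10: input=1 -> V=5
t=11: input=2 -> V=0 FIRE
t=12: input=0 -> V=0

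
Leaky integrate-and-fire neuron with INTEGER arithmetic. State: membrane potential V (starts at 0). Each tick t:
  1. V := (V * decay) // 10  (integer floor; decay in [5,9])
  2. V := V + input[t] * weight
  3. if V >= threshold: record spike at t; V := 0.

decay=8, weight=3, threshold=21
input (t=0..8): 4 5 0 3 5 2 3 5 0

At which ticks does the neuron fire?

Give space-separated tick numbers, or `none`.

Answer: 1 4 7

Derivation:
t=0: input=4 -> V=12
t=1: input=5 -> V=0 FIRE
t=2: input=0 -> V=0
t=3: input=3 -> V=9
t=4: input=5 -> V=0 FIRE
t=5: input=2 -> V=6
t=6: input=3 -> V=13
t=7: input=5 -> V=0 FIRE
t=8: input=0 -> V=0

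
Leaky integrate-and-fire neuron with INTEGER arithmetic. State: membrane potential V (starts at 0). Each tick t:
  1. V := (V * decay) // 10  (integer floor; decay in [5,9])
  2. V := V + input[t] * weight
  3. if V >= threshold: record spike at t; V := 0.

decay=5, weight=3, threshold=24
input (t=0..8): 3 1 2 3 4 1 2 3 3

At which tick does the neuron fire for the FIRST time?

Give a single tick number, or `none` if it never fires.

t=0: input=3 -> V=9
t=1: input=1 -> V=7
t=2: input=2 -> V=9
t=3: input=3 -> V=13
t=4: input=4 -> V=18
t=5: input=1 -> V=12
t=6: input=2 -> V=12
t=7: input=3 -> V=15
t=8: input=3 -> V=16

Answer: none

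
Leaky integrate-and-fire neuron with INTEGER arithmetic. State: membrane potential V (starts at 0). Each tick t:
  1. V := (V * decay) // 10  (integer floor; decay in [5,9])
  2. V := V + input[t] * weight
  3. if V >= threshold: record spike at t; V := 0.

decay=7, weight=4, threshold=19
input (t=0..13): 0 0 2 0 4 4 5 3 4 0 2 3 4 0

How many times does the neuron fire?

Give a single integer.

Answer: 4

Derivation:
t=0: input=0 -> V=0
t=1: input=0 -> V=0
t=2: input=2 -> V=8
t=3: input=0 -> V=5
t=4: input=4 -> V=0 FIRE
t=5: input=4 -> V=16
t=6: input=5 -> V=0 FIRE
t=7: input=3 -> V=12
t=8: input=4 -> V=0 FIRE
t=9: input=0 -> V=0
t=10: input=2 -> V=8
t=11: input=3 -> V=17
t=12: input=4 -> V=0 FIRE
t=13: input=0 -> V=0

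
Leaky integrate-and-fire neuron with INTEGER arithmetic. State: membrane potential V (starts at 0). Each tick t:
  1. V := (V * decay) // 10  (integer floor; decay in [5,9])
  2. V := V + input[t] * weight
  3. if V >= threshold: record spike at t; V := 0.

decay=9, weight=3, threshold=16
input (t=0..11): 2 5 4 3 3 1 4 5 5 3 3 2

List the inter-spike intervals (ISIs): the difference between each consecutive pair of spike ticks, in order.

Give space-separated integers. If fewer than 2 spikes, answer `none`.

t=0: input=2 -> V=6
t=1: input=5 -> V=0 FIRE
t=2: input=4 -> V=12
t=3: input=3 -> V=0 FIRE
t=4: input=3 -> V=9
t=5: input=1 -> V=11
t=6: input=4 -> V=0 FIRE
t=7: input=5 -> V=15
t=8: input=5 -> V=0 FIRE
t=9: input=3 -> V=9
t=10: input=3 -> V=0 FIRE
t=11: input=2 -> V=6

Answer: 2 3 2 2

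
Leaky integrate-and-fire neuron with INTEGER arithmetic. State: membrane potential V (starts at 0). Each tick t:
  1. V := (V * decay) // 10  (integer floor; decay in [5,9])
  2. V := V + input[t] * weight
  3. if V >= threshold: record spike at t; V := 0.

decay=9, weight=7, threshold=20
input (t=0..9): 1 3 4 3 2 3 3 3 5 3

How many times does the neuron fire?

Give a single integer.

Answer: 8

Derivation:
t=0: input=1 -> V=7
t=1: input=3 -> V=0 FIRE
t=2: input=4 -> V=0 FIRE
t=3: input=3 -> V=0 FIRE
t=4: input=2 -> V=14
t=5: input=3 -> V=0 FIRE
t=6: input=3 -> V=0 FIRE
t=7: input=3 -> V=0 FIRE
t=8: input=5 -> V=0 FIRE
t=9: input=3 -> V=0 FIRE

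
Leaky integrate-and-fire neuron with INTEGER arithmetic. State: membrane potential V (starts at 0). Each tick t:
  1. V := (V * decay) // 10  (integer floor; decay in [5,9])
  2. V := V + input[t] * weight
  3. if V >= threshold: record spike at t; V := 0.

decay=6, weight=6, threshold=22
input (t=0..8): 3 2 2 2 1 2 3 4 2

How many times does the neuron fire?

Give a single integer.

Answer: 3

Derivation:
t=0: input=3 -> V=18
t=1: input=2 -> V=0 FIRE
t=2: input=2 -> V=12
t=3: input=2 -> V=19
t=4: input=1 -> V=17
t=5: input=2 -> V=0 FIRE
t=6: input=3 -> V=18
t=7: input=4 -> V=0 FIRE
t=8: input=2 -> V=12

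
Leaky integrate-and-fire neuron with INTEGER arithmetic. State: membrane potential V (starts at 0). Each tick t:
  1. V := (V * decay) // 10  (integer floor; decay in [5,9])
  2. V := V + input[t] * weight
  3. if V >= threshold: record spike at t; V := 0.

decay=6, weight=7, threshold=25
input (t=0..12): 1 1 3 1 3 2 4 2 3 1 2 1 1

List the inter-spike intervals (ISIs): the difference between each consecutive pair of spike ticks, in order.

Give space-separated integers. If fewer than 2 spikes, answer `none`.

Answer: 2 2 2

Derivation:
t=0: input=1 -> V=7
t=1: input=1 -> V=11
t=2: input=3 -> V=0 FIRE
t=3: input=1 -> V=7
t=4: input=3 -> V=0 FIRE
t=5: input=2 -> V=14
t=6: input=4 -> V=0 FIRE
t=7: input=2 -> V=14
t=8: input=3 -> V=0 FIRE
t=9: input=1 -> V=7
t=10: input=2 -> V=18
t=11: input=1 -> V=17
t=12: input=1 -> V=17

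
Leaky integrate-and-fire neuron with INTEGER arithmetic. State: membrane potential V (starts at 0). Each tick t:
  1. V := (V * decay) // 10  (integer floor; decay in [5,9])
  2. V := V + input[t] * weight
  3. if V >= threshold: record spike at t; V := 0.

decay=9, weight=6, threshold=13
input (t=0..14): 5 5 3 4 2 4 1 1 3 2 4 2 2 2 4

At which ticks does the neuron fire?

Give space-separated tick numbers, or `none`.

Answer: 0 1 2 3 5 8 10 12 14

Derivation:
t=0: input=5 -> V=0 FIRE
t=1: input=5 -> V=0 FIRE
t=2: input=3 -> V=0 FIRE
t=3: input=4 -> V=0 FIRE
t=4: input=2 -> V=12
t=5: input=4 -> V=0 FIRE
t=6: input=1 -> V=6
t=7: input=1 -> V=11
t=8: input=3 -> V=0 FIRE
t=9: input=2 -> V=12
t=10: input=4 -> V=0 FIRE
t=11: input=2 -> V=12
t=12: input=2 -> V=0 FIRE
t=13: input=2 -> V=12
t=14: input=4 -> V=0 FIRE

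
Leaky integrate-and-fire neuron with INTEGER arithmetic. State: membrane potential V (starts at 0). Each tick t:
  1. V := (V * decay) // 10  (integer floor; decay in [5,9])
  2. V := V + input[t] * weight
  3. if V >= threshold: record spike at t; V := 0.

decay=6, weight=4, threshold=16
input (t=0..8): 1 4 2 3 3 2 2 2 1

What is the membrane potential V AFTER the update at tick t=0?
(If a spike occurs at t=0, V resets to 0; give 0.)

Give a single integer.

t=0: input=1 -> V=4
t=1: input=4 -> V=0 FIRE
t=2: input=2 -> V=8
t=3: input=3 -> V=0 FIRE
t=4: input=3 -> V=12
t=5: input=2 -> V=15
t=6: input=2 -> V=0 FIRE
t=7: input=2 -> V=8
t=8: input=1 -> V=8

Answer: 4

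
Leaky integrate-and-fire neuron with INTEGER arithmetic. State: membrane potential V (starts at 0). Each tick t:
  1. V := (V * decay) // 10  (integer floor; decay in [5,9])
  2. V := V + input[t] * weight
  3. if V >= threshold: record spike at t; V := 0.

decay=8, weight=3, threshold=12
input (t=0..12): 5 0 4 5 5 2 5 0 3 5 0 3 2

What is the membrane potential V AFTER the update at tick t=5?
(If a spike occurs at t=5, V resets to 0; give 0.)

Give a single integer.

t=0: input=5 -> V=0 FIRE
t=1: input=0 -> V=0
t=2: input=4 -> V=0 FIRE
t=3: input=5 -> V=0 FIRE
t=4: input=5 -> V=0 FIRE
t=5: input=2 -> V=6
t=6: input=5 -> V=0 FIRE
t=7: input=0 -> V=0
t=8: input=3 -> V=9
t=9: input=5 -> V=0 FIRE
t=10: input=0 -> V=0
t=11: input=3 -> V=9
t=12: input=2 -> V=0 FIRE

Answer: 6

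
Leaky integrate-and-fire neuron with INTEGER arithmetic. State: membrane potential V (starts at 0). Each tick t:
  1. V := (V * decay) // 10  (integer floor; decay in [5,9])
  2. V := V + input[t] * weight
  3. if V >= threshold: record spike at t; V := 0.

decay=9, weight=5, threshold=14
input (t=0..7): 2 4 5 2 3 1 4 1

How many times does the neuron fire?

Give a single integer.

Answer: 4

Derivation:
t=0: input=2 -> V=10
t=1: input=4 -> V=0 FIRE
t=2: input=5 -> V=0 FIRE
t=3: input=2 -> V=10
t=4: input=3 -> V=0 FIRE
t=5: input=1 -> V=5
t=6: input=4 -> V=0 FIRE
t=7: input=1 -> V=5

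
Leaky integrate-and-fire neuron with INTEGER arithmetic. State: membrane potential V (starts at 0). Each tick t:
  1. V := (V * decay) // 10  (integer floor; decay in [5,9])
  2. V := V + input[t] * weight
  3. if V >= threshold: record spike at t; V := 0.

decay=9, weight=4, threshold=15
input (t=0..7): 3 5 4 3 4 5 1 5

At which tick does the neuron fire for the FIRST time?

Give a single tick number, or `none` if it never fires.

t=0: input=3 -> V=12
t=1: input=5 -> V=0 FIRE
t=2: input=4 -> V=0 FIRE
t=3: input=3 -> V=12
t=4: input=4 -> V=0 FIRE
t=5: input=5 -> V=0 FIRE
t=6: input=1 -> V=4
t=7: input=5 -> V=0 FIRE

Answer: 1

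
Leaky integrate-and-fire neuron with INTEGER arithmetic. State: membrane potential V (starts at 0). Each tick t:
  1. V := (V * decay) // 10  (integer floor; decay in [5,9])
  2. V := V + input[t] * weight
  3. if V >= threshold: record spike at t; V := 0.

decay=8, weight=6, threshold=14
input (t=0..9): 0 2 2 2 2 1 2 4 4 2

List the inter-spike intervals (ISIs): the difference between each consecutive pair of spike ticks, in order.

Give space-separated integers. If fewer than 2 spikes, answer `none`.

Answer: 2 2 1 1

Derivation:
t=0: input=0 -> V=0
t=1: input=2 -> V=12
t=2: input=2 -> V=0 FIRE
t=3: input=2 -> V=12
t=4: input=2 -> V=0 FIRE
t=5: input=1 -> V=6
t=6: input=2 -> V=0 FIRE
t=7: input=4 -> V=0 FIRE
t=8: input=4 -> V=0 FIRE
t=9: input=2 -> V=12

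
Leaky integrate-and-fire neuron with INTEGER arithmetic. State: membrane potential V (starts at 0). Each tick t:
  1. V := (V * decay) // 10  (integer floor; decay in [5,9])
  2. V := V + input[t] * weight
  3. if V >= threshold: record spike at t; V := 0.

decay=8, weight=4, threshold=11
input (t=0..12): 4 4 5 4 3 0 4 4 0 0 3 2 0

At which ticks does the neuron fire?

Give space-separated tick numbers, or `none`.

Answer: 0 1 2 3 4 6 7 10

Derivation:
t=0: input=4 -> V=0 FIRE
t=1: input=4 -> V=0 FIRE
t=2: input=5 -> V=0 FIRE
t=3: input=4 -> V=0 FIRE
t=4: input=3 -> V=0 FIRE
t=5: input=0 -> V=0
t=6: input=4 -> V=0 FIRE
t=7: input=4 -> V=0 FIRE
t=8: input=0 -> V=0
t=9: input=0 -> V=0
t=10: input=3 -> V=0 FIRE
t=11: input=2 -> V=8
t=12: input=0 -> V=6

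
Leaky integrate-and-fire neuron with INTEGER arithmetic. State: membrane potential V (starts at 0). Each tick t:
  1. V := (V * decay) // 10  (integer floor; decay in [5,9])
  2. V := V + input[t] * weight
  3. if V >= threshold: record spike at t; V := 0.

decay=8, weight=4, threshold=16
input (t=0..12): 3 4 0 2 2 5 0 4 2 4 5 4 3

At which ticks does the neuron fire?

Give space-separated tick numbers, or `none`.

Answer: 1 5 7 9 10 11

Derivation:
t=0: input=3 -> V=12
t=1: input=4 -> V=0 FIRE
t=2: input=0 -> V=0
t=3: input=2 -> V=8
t=4: input=2 -> V=14
t=5: input=5 -> V=0 FIRE
t=6: input=0 -> V=0
t=7: input=4 -> V=0 FIRE
t=8: input=2 -> V=8
t=9: input=4 -> V=0 FIRE
t=10: input=5 -> V=0 FIRE
t=11: input=4 -> V=0 FIRE
t=12: input=3 -> V=12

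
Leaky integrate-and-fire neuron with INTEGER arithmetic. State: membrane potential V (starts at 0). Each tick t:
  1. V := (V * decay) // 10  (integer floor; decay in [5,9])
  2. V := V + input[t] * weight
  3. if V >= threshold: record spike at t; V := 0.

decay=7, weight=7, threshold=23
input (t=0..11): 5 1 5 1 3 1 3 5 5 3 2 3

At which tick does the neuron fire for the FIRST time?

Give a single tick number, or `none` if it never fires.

t=0: input=5 -> V=0 FIRE
t=1: input=1 -> V=7
t=2: input=5 -> V=0 FIRE
t=3: input=1 -> V=7
t=4: input=3 -> V=0 FIRE
t=5: input=1 -> V=7
t=6: input=3 -> V=0 FIRE
t=7: input=5 -> V=0 FIRE
t=8: input=5 -> V=0 FIRE
t=9: input=3 -> V=21
t=10: input=2 -> V=0 FIRE
t=11: input=3 -> V=21

Answer: 0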